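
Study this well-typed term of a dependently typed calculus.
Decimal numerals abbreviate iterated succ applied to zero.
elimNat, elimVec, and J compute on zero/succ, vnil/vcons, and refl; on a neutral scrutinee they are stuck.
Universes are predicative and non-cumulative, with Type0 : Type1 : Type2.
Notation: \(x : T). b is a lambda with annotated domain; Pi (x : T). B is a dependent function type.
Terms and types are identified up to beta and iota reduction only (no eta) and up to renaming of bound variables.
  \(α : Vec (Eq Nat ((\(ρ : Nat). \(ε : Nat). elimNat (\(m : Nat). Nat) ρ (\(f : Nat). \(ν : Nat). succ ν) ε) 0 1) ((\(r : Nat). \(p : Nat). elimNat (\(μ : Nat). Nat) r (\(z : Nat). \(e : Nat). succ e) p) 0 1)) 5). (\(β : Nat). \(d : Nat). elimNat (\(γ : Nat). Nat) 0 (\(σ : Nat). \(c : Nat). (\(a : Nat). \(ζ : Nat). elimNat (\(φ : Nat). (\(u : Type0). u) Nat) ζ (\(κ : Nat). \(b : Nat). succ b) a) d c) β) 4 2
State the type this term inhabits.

the term's type:
  Pi (α : Vec (Eq Nat 1 1) 5). Nat


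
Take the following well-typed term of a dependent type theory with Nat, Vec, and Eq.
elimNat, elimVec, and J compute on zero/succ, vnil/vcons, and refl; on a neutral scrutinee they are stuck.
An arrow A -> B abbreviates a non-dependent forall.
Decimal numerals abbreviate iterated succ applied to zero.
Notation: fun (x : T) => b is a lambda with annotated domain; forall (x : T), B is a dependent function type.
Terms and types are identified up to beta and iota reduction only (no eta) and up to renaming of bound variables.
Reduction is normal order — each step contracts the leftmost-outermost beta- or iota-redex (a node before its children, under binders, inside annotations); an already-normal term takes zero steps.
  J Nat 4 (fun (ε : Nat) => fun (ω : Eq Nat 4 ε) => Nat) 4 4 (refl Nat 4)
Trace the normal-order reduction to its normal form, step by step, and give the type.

reduction (normal order):
  J Nat 4 (fun (ε : Nat) => fun (ω : Eq Nat 4 ε) => Nat) 4 4 (refl Nat 4)
  ~> 4
the term's type:
  Nat


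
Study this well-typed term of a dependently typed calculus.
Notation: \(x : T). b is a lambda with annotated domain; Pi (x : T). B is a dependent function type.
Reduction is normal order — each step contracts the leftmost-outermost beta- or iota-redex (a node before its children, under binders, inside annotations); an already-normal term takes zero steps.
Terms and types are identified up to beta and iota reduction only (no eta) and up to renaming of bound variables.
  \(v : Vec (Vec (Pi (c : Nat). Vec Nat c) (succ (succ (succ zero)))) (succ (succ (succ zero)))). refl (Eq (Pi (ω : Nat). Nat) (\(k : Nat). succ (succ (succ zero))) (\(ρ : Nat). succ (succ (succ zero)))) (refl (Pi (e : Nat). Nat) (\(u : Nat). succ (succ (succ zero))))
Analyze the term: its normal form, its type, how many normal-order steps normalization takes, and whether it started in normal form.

reduced normal form:
  \(v : Vec (Vec (Pi (c : Nat). Vec Nat c) (succ (succ (succ zero)))) (succ (succ (succ zero)))). refl (Eq (Pi (ω : Nat). Nat) (\(k : Nat). succ (succ (succ zero))) (\(ρ : Nat). succ (succ (succ zero)))) (refl (Pi (e : Nat). Nat) (\(u : Nat). succ (succ (succ zero))))
type:
  Pi (v : Vec (Vec (Pi (c : Nat). Vec Nat c) (succ (succ (succ zero)))) (succ (succ (succ zero)))). Eq (Eq (Pi (ω : Nat). Nat) (\(k : Nat). succ (succ (succ zero))) (\(ρ : Nat). succ (succ (succ zero)))) (refl (Pi (e : Nat). Nat) (\(u : Nat). succ (succ (succ zero)))) (refl (Pi (ν : Nat). Nat) (\(θ : Nat). succ (succ (succ zero))))
reduction steps (normal order): 0
term was already normal: yes


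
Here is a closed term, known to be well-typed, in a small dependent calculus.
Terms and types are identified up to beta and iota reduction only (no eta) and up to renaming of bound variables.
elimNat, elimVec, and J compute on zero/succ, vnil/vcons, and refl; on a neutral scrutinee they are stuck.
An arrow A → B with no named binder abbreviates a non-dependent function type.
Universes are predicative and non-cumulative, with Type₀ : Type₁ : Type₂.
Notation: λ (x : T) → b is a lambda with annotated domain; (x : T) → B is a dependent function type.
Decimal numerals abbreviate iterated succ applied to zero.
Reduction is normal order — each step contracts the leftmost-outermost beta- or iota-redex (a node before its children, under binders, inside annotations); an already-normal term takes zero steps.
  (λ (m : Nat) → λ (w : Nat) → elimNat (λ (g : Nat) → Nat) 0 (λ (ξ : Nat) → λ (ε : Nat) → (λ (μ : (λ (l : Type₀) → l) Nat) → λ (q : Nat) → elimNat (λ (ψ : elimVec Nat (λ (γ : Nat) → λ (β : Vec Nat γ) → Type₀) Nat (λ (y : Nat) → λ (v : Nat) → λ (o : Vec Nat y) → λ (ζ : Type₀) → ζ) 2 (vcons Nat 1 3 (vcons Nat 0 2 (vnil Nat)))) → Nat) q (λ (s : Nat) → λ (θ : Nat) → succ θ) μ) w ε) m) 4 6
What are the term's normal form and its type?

normal form:
  24
type:
  Nat
observation: normalization takes exactly 99 steps under the normal-order strategy.


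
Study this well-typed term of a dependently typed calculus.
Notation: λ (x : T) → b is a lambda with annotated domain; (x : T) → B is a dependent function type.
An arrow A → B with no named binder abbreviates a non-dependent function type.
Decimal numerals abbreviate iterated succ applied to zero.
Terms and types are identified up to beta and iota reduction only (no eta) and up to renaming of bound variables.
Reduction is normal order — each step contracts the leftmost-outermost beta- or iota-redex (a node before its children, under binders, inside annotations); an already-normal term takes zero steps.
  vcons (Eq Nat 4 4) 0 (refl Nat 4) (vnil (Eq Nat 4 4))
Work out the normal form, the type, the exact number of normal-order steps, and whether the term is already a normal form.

resulting normal form:
  vcons (Eq Nat 4 4) 0 (refl Nat 4) (vnil (Eq Nat 4 4))
inferred type:
  Vec (Eq Nat 4 4) 1
reduction steps (normal order): 0
started in normal form: yes


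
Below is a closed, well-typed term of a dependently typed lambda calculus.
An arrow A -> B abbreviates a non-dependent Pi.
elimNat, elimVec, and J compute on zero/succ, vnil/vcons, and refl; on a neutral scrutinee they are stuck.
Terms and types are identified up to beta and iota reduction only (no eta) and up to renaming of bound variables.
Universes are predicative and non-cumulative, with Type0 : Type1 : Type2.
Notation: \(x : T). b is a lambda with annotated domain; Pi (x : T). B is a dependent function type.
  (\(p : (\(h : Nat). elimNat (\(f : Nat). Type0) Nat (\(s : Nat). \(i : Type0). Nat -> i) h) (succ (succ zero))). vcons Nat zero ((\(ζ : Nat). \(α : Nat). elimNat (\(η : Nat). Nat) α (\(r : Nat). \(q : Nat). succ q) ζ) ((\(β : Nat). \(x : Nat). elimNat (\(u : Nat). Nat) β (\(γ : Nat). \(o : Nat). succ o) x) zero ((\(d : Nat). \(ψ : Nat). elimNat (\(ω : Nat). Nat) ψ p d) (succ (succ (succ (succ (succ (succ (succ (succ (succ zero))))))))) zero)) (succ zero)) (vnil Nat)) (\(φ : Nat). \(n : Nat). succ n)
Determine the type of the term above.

type:
  Vec Nat (succ zero)


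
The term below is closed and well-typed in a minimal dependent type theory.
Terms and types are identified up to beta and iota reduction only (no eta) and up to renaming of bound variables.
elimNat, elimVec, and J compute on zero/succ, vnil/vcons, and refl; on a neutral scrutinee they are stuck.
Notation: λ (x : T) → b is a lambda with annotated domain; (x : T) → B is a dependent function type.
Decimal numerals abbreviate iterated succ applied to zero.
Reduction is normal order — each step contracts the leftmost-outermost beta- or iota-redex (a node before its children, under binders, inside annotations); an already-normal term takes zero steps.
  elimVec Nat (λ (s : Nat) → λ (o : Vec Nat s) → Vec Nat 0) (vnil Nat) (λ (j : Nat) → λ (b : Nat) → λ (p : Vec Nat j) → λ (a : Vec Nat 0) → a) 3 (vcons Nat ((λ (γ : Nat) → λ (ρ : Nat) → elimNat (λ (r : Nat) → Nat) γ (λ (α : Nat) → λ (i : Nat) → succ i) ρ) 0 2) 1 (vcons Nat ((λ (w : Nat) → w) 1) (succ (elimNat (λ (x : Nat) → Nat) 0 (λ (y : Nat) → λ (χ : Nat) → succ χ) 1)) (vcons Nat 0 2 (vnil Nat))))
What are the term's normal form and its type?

resulting normal form:
  vnil Nat
inferred type:
  Vec Nat 0
observation: reduction starts at an elimVec iota-redex, and 16 normal-order steps reach the normal form.


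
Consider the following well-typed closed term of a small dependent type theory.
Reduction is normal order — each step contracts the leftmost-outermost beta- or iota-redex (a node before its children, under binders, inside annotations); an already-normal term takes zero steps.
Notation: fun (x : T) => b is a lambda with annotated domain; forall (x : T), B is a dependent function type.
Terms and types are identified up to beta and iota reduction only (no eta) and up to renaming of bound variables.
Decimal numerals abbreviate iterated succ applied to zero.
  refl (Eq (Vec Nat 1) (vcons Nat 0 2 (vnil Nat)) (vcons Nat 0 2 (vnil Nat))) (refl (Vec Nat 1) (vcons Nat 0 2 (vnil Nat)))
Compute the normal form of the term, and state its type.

normal form:
  refl (Eq (Vec Nat 1) (vcons Nat 0 2 (vnil Nat)) (vcons Nat 0 2 (vnil Nat))) (refl (Vec Nat 1) (vcons Nat 0 2 (vnil Nat)))
inferred type:
  Eq (Eq (Vec Nat 1) (vcons Nat 0 2 (vnil Nat)) (vcons Nat 0 2 (vnil Nat))) (refl (Vec Nat 1) (vcons Nat 0 2 (vnil Nat))) (refl (Vec Nat 1) (vcons Nat 0 2 (vnil Nat)))


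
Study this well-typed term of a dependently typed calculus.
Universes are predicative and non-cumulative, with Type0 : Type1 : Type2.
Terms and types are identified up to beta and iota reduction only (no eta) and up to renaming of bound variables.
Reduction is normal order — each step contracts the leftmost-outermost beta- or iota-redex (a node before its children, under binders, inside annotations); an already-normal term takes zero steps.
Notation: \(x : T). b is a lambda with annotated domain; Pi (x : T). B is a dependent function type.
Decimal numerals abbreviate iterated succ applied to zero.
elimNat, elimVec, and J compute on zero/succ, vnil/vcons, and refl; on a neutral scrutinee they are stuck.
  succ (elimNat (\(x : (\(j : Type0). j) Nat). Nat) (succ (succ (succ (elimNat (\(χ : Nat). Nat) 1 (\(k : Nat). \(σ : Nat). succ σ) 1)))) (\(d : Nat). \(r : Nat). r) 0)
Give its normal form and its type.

normal form:
  6
inferred type:
  Nat
observation: contracting an elimNat iota-redex first, the term normalizes in 5 steps.


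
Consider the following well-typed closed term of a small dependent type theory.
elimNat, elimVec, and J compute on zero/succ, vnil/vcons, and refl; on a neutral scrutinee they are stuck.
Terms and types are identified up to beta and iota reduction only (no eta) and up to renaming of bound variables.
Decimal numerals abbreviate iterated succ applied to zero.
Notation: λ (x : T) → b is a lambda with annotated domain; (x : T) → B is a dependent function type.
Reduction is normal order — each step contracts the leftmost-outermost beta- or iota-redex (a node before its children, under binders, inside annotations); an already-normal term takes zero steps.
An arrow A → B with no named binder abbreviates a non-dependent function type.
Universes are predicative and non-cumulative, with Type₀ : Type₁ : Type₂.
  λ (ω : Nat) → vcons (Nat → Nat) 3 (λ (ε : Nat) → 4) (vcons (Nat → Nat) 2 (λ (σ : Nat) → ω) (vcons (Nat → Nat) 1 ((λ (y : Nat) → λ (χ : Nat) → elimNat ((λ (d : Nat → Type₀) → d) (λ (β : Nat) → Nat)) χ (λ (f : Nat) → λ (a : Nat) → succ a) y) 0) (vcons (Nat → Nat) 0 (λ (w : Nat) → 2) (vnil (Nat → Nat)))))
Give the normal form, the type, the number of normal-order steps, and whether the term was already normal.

normal form:
  λ (ω : Nat) → vcons (Nat → Nat) 3 (λ (ε : Nat) → 4) (vcons (Nat → Nat) 2 (λ (σ : Nat) → ω) (vcons (Nat → Nat) 1 (λ (y : Nat) → y) (vcons (Nat → Nat) 0 (λ (χ : Nat) → 2) (vnil (Nat → Nat)))))
the term's type:
  Nat → Vec (Nat → Nat) 4
reduction steps (normal order): 2
already normal: no
first contracted redex: a beta-redex


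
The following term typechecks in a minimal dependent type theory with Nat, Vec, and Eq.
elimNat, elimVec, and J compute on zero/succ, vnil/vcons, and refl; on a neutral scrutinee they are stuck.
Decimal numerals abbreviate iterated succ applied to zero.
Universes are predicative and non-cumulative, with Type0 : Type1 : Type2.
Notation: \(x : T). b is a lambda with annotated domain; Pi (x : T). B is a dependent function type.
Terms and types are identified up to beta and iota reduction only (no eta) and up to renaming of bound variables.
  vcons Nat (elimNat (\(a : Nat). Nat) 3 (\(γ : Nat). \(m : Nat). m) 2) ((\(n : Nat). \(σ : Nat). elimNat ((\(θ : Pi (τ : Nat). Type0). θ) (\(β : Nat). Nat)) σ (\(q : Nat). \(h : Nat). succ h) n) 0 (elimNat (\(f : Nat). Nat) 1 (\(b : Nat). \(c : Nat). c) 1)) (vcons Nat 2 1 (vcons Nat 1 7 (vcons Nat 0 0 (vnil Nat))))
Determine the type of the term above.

inferred type:
  Vec Nat 4


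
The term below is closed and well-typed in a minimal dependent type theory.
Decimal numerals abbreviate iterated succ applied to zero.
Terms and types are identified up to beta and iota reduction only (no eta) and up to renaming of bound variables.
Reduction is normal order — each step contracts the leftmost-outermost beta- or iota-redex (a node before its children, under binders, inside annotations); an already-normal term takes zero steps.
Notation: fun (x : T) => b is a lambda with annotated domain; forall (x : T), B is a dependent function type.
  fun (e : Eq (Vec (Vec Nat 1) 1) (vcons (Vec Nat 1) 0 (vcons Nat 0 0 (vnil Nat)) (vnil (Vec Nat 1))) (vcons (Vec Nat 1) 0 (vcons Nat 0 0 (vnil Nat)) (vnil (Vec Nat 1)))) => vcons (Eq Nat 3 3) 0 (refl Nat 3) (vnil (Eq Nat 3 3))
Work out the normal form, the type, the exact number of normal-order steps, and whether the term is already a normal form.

normal form:
  fun (e : Eq (Vec (Vec Nat 1) 1) (vcons (Vec Nat 1) 0 (vcons Nat 0 0 (vnil Nat)) (vnil (Vec Nat 1))) (vcons (Vec Nat 1) 0 (vcons Nat 0 0 (vnil Nat)) (vnil (Vec Nat 1)))) => vcons (Eq Nat 3 3) 0 (refl Nat 3) (vnil (Eq Nat 3 3))
the term's type:
  forall (e : Eq (Vec (Vec Nat 1) 1) (vcons (Vec Nat 1) 0 (vcons Nat 0 0 (vnil Nat)) (vnil (Vec Nat 1))) (vcons (Vec Nat 1) 0 (vcons Nat 0 0 (vnil Nat)) (vnil (Vec Nat 1)))), Vec (Eq Nat 3 3) 1
normal-order step count: 0
already normal: yes


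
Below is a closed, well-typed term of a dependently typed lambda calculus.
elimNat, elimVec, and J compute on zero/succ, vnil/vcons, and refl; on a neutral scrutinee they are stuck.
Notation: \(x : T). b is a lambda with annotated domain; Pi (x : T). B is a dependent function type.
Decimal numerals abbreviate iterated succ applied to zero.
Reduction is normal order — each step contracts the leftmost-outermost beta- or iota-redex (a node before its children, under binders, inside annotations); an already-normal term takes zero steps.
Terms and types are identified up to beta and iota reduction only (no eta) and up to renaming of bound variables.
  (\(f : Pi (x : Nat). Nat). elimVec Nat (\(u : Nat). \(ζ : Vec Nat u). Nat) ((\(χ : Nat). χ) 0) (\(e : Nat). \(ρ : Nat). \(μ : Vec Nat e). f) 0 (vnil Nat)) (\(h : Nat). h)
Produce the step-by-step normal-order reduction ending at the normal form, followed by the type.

normal-order reduction sequence:
  (\(f : Pi (x : Nat). Nat). elimVec Nat (\(u : Nat). \(ζ : Vec Nat u). Nat) ((\(χ : Nat). χ) 0) (\(e : Nat). \(ρ : Nat). \(μ : Vec Nat e). f) 0 (vnil Nat)) (\(h : Nat). h)
  ~> elimVec Nat (\(f : Nat). \(x : Vec Nat f). Nat) ((\(u : Nat). u) 0) (\(ζ : Nat). \(χ : Nat). \(e : Vec Nat ζ). \(ρ : Nat). ρ) 0 (vnil Nat)
  ~> (\(f : Nat). f) 0
  ~> 0
inferred type:
  Nat


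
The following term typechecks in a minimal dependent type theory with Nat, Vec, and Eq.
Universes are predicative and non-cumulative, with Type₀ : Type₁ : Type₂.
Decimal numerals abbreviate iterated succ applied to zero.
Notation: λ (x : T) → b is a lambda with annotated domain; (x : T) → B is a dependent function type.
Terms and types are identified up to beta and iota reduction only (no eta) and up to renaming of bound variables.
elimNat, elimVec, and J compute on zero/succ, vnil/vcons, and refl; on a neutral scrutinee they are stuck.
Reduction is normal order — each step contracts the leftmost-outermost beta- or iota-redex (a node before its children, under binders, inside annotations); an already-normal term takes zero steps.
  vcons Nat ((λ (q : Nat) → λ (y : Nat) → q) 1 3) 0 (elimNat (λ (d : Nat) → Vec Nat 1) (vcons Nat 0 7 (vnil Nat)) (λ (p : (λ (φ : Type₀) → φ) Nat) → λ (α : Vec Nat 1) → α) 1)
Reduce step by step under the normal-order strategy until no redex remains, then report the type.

normal-order reduction:
  vcons Nat ((λ (q : Nat) → λ (y : Nat) → q) 1 3) 0 (elimNat (λ (d : Nat) → Vec Nat 1) (vcons Nat 0 7 (vnil Nat)) (λ (p : (λ (φ : Type₀) → φ) Nat) → λ (α : Vec Nat 1) → α) 1)
  ~> vcons Nat ((λ (q : Nat) → 1) 3) 0 (elimNat (λ (y : Nat) → Vec Nat 1) (vcons Nat 0 7 (vnil Nat)) (λ (d : (λ (p : Type₀) → p) Nat) → λ (φ : Vec Nat 1) → φ) 1)
  ~> vcons Nat 1 0 (elimNat (λ (q : Nat) → Vec Nat 1) (vcons Nat 0 7 (vnil Nat)) (λ (y : (λ (d : Type₀) → d) Nat) → λ (p : Vec Nat 1) → p) 1)
  ~> vcons Nat 1 0 ((λ (q : (λ (y : Type₀) → y) Nat) → λ (d : Vec Nat 1) → d) 0 (elimNat (λ (p : Nat) → Vec Nat 1) (vcons Nat 0 7 (vnil Nat)) (λ (φ : (λ (α : Type₀) → α) Nat) → λ (h : Vec Nat 1) → h) 0))
  ~> vcons Nat 1 0 ((λ (q : Vec Nat 1) → q) (elimNat (λ (y : Nat) → Vec Nat 1) (vcons Nat 0 7 (vnil Nat)) (λ (d : (λ (p : Type₀) → p) Nat) → λ (φ : Vec Nat 1) → φ) 0))
  ~> vcons Nat 1 0 (elimNat (λ (q : Nat) → Vec Nat 1) (vcons Nat 0 7 (vnil Nat)) (λ (y : (λ (d : Type₀) → d) Nat) → λ (p : Vec Nat 1) → p) 0)
  ~> vcons Nat 1 0 (vcons Nat 0 7 (vnil Nat))
inferred type:
  Vec Nat 2


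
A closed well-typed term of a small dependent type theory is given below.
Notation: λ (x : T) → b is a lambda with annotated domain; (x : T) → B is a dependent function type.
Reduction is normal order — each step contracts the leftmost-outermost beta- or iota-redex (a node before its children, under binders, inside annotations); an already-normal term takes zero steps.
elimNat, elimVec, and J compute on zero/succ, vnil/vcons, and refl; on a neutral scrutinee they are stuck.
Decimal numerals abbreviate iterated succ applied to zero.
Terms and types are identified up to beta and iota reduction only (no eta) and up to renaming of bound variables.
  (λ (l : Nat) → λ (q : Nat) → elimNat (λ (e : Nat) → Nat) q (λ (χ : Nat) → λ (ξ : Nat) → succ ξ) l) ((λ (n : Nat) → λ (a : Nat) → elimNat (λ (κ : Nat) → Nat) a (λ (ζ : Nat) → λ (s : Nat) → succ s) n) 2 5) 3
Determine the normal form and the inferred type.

resulting normal form:
  10
inferred type:
  Nat
observation: 33 normal-order steps separate the term from its normal form.


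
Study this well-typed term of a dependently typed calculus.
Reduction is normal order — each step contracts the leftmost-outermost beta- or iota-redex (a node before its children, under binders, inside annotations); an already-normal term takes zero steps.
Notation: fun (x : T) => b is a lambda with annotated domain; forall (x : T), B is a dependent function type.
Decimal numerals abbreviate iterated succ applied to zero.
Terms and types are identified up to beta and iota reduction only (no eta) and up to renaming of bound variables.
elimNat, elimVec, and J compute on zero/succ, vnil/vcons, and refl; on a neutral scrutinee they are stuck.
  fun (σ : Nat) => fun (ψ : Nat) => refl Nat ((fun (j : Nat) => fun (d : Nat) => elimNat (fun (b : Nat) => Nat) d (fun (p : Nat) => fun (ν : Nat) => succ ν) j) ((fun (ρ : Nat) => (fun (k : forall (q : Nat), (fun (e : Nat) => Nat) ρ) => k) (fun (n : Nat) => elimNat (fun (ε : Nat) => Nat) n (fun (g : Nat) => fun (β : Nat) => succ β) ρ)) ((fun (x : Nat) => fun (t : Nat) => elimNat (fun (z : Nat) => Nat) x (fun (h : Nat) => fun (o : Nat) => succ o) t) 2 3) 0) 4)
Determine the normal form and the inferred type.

normal form:
  fun (σ : Nat) => fun (ψ : Nat) => refl Nat 9
the term's type:
  forall (σ : Nat), forall (ψ : Nat), Eq Nat 9 9


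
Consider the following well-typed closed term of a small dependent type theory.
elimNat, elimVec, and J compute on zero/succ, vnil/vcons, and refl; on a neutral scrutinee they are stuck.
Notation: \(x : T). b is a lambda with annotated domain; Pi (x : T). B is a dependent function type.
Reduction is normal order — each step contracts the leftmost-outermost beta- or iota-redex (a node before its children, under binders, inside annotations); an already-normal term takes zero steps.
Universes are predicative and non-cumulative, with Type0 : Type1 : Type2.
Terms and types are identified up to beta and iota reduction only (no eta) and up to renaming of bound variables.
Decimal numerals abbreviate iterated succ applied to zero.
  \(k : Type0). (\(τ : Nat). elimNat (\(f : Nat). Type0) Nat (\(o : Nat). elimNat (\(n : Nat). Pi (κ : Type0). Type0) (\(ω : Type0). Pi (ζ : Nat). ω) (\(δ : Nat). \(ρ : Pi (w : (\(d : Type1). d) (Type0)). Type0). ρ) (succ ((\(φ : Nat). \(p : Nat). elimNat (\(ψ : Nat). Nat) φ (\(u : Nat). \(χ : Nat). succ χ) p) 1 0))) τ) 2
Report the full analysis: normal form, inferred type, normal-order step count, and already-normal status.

reduced normal form:
  \(k : Type0). Pi (τ : Nat). Pi (f : Nat). Nat
type:
  Pi (k : Type0). Type0
reduction steps (normal order): 30
started in normal form: no
first redex: a beta-redex


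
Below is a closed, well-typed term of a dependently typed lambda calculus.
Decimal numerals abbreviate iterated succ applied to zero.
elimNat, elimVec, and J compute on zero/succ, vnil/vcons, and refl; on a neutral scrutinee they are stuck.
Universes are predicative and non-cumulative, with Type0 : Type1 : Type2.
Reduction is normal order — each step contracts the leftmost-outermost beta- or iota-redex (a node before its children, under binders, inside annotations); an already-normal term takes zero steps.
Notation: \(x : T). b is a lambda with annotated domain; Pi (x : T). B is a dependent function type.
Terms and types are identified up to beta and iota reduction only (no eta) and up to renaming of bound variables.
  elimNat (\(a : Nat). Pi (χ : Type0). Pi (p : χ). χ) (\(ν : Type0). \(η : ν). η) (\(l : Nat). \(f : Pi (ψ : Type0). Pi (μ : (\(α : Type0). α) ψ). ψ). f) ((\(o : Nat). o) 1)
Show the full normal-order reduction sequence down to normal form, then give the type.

reduction (normal order):
  elimNat (\(a : Nat). Pi (χ : Type0). Pi (p : χ). χ) (\(ν : Type0). \(η : ν). η) (\(l : Nat). \(f : Pi (ψ : Type0). Pi (μ : (\(α : Type0). α) ψ). ψ). f) ((\(o : Nat). o) 1)
  ~> elimNat (\(a : Nat). Pi (χ : Type0). Pi (p : χ). χ) (\(ν : Type0). \(η : ν). η) (\(l : Nat). \(f : Pi (ψ : Type0). Pi (μ : ψ). ψ). f) ((\(α : Nat). α) 1)
  ~> elimNat (\(a : Nat). Pi (χ : Type0). Pi (p : χ). χ) (\(ν : Type0). \(η : ν). η) (\(l : Nat). \(f : Pi (ψ : Type0). Pi (μ : ψ). ψ). f) 1
  ~> (\(a : Nat). \(χ : Pi (p : Type0). Pi (ν : p). p). χ) 0 (elimNat (\(η : Nat). Pi (l : Type0). Pi (f : l). l) (\(ψ : Type0). \(μ : ψ). μ) (\(α : Nat). \(o : Pi (i : Type0). Pi (n : i). i). o) 0)
  ~> (\(a : Pi (χ : Type0). Pi (p : χ). χ). a) (elimNat (\(ν : Nat). Pi (η : Type0). Pi (l : η). η) (\(f : Type0). \(ψ : f). ψ) (\(μ : Nat). \(α : Pi (o : Type0). Pi (i : o). o). α) 0)
  ~> elimNat (\(a : Nat). Pi (χ : Type0). Pi (p : χ). χ) (\(ν : Type0). \(η : ν). η) (\(l : Nat). \(f : Pi (ψ : Type0). Pi (μ : ψ). ψ). f) 0
  ~> \(a : Type0). \(χ : a). χ
type:
  Pi (a : Type0). Pi (χ : a). a


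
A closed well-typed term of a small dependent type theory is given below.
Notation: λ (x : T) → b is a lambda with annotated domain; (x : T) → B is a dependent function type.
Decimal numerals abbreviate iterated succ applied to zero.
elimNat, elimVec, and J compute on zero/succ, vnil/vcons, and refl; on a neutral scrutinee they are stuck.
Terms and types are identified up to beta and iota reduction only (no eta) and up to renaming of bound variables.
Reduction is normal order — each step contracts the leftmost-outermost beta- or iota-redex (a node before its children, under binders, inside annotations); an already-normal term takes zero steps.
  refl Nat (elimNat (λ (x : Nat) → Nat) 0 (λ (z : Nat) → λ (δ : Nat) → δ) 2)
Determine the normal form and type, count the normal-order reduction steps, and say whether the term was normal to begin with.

normal form:
  refl Nat 0
inferred type:
  Eq Nat 0 0
reduction steps (normal order): 7
term was already normal: no
first contracted redex: an elimNat iota-redex


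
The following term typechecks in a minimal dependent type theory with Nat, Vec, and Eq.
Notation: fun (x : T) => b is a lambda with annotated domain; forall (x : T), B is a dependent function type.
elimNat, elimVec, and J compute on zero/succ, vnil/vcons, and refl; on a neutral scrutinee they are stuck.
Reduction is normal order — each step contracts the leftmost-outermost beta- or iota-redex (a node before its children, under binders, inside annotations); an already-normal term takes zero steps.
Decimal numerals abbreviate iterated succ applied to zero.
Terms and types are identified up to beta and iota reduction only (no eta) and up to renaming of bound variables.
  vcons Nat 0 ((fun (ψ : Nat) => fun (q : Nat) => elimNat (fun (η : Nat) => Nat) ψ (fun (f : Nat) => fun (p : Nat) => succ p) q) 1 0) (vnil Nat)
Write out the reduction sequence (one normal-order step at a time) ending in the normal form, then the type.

normal-order reduction:
  vcons Nat 0 ((fun (ψ : Nat) => fun (q : Nat) => elimNat (fun (η : Nat) => Nat) ψ (fun (f : Nat) => fun (p : Nat) => succ p) q) 1 0) (vnil Nat)
  ~> vcons Nat 0 ((fun (ψ : Nat) => elimNat (fun (q : Nat) => Nat) 1 (fun (η : Nat) => fun (f : Nat) => succ f) ψ) 0) (vnil Nat)
  ~> vcons Nat 0 (elimNat (fun (ψ : Nat) => Nat) 1 (fun (q : Nat) => fun (η : Nat) => succ η) 0) (vnil Nat)
  ~> vcons Nat 0 1 (vnil Nat)
the term's type:
  Vec Nat 1


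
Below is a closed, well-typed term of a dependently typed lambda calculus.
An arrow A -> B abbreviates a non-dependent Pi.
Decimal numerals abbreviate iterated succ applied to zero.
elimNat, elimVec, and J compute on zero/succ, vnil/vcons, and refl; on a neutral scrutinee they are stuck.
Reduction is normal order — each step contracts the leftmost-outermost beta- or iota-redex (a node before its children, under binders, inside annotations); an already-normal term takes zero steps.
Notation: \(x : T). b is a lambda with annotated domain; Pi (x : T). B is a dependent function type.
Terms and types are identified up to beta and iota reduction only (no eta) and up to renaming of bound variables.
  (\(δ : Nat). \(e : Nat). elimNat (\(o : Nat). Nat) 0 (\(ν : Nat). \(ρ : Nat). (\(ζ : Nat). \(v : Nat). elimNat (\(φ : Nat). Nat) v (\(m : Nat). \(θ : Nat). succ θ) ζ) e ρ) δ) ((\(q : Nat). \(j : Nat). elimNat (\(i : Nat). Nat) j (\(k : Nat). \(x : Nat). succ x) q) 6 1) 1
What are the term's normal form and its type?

resulting normal form:
  7
inferred type:
  Nat


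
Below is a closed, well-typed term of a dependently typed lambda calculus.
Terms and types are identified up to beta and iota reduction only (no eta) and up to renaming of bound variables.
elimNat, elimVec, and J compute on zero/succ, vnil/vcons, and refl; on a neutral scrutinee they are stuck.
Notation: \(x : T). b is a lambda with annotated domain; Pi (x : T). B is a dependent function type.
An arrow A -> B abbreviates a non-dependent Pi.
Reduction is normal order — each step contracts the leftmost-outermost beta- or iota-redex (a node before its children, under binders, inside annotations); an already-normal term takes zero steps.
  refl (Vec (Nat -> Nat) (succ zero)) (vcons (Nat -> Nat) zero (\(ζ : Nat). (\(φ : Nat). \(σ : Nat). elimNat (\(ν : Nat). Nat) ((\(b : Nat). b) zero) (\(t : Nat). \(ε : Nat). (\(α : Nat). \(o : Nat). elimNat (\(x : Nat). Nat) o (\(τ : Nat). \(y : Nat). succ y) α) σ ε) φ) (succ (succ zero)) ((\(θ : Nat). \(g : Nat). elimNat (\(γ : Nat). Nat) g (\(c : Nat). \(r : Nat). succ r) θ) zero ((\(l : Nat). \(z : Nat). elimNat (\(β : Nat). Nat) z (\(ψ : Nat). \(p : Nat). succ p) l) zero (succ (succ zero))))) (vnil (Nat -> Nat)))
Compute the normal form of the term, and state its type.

normal form:
  refl (Vec (Nat -> Nat) (succ zero)) (vcons (Nat -> Nat) zero (\(ζ : Nat). succ (succ (succ (succ zero)))) (vnil (Nat -> Nat)))
the term's type:
  Eq (Vec (Nat -> Nat) (succ zero)) (vcons (Nat -> Nat) zero (\(ζ : Nat). succ (succ (succ (succ zero)))) (vnil (Nat -> Nat))) (vcons (Nat -> Nat) zero (\(φ : Nat). succ (succ (succ (succ zero)))) (vnil (Nat -> Nat)))
observation: the leftmost-outermost redex is a beta-redex, and normalization takes 40 steps.


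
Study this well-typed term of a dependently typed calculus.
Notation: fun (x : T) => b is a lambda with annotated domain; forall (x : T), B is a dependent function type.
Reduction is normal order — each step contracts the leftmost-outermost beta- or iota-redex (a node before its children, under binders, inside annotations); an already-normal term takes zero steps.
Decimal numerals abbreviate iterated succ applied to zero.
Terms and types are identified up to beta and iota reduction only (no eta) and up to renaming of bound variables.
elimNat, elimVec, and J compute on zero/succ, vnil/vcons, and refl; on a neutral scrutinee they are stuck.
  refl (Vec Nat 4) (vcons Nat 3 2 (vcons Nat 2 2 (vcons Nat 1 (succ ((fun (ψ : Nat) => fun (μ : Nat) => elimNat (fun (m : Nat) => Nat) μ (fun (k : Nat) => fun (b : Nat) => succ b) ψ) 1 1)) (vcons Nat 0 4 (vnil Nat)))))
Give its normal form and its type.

reduced normal form:
  refl (Vec Nat 4) (vcons Nat 3 2 (vcons Nat 2 2 (vcons Nat 1 3 (vcons Nat 0 4 (vnil Nat)))))
inferred type:
  Eq (Vec Nat 4) (vcons Nat 3 2 (vcons Nat 2 2 (vcons Nat 1 3 (vcons Nat 0 4 (vnil Nat))))) (vcons Nat 3 2 (vcons Nat 2 2 (vcons Nat 1 3 (vcons Nat 0 4 (vnil Nat)))))


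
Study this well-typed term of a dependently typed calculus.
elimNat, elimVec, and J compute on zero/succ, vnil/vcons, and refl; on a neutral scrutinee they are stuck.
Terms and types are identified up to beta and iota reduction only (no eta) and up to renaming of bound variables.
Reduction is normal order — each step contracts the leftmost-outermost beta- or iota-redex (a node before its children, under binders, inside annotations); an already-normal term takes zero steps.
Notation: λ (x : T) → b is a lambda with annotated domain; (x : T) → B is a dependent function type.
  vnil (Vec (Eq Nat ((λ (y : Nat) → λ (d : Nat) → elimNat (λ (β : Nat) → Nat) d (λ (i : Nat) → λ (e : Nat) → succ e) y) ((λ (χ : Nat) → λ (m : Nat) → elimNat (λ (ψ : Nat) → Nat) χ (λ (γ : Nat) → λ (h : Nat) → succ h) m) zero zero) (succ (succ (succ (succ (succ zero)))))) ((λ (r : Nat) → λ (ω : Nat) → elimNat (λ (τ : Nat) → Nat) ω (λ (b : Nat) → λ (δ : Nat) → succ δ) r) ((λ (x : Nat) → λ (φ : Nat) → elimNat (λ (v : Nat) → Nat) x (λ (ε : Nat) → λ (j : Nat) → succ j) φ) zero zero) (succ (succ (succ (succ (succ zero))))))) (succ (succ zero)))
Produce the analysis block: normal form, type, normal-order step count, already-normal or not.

normal form:
  vnil (Vec (Eq Nat (succ (succ (succ (succ (succ zero))))) (succ (succ (succ (succ (succ zero)))))) (succ (succ zero)))
inferred type:
  Vec (Vec (Eq Nat (succ (succ (succ (succ (succ zero))))) (succ (succ (succ (succ (succ zero)))))) (succ (succ zero))) zero
steps to reach normal form (normal order): 12
already normal: no
first redex: a beta-redex


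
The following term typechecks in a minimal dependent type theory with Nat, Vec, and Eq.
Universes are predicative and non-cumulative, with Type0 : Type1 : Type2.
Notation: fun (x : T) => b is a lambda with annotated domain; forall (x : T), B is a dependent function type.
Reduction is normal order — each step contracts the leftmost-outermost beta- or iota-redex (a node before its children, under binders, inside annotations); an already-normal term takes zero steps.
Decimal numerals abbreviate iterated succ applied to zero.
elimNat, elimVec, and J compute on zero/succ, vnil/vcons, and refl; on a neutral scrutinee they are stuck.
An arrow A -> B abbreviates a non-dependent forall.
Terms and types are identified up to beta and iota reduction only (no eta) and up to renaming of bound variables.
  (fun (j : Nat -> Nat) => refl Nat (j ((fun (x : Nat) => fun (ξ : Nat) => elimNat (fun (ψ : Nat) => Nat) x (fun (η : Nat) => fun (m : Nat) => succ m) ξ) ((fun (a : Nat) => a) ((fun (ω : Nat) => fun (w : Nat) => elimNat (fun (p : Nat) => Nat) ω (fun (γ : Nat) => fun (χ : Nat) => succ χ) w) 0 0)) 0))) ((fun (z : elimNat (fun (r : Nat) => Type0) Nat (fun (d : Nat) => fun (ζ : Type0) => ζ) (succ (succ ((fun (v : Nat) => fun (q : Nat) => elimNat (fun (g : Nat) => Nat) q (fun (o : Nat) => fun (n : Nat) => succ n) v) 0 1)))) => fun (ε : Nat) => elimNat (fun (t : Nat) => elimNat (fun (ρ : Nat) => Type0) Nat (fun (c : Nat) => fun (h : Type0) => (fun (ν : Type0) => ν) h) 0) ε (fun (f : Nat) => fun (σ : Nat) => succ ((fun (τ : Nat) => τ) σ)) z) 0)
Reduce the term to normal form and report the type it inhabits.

normal form:
  refl Nat 0
the term's type:
  Eq Nat 0 0


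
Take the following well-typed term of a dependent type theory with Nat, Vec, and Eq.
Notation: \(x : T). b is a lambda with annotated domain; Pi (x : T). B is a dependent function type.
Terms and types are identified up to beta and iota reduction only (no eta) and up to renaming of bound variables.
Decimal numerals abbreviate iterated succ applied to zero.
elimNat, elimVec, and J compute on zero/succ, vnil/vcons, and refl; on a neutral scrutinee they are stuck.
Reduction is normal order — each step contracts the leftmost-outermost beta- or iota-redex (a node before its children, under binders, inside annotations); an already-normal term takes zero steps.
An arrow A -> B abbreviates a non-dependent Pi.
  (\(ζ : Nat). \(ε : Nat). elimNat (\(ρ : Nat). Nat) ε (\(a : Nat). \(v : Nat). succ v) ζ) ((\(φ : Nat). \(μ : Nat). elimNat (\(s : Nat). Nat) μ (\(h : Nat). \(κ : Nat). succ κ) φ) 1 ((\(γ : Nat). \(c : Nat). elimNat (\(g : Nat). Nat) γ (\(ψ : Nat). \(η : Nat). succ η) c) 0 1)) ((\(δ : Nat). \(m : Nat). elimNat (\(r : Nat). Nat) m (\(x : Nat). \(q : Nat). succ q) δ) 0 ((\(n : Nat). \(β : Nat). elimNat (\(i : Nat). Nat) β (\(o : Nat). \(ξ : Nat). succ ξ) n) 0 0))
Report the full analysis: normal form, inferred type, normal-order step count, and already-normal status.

reduced normal form:
  2
type:
  Nat
reduction steps (normal order): 27
already normal: no
first contracted redex: a beta-redex


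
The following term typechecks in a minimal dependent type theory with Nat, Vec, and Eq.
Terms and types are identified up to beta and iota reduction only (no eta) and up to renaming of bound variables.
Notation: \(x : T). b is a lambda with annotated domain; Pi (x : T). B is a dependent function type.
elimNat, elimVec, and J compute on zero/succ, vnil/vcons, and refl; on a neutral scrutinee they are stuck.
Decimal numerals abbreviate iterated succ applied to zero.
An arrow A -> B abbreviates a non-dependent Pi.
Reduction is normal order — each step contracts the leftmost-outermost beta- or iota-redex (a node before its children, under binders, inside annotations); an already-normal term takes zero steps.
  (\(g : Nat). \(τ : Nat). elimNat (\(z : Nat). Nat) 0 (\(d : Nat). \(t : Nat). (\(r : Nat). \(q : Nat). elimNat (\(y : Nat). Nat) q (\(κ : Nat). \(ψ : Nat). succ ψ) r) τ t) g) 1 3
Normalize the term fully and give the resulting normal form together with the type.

resulting normal form:
  3
type:
  Nat


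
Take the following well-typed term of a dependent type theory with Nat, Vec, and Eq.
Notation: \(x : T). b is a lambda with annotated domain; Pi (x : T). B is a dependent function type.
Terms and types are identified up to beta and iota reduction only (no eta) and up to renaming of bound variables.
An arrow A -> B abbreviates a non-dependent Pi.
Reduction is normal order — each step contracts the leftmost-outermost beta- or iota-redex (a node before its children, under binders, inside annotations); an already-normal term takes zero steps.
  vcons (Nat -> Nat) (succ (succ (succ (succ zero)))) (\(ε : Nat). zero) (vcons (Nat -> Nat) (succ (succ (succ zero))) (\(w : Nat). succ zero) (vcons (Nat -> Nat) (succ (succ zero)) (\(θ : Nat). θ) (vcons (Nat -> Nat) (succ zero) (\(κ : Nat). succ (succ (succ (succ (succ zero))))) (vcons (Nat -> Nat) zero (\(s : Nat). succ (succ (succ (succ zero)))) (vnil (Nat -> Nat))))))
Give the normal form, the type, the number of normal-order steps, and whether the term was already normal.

resulting normal form:
  vcons (Nat -> Nat) (succ (succ (succ (succ zero)))) (\(ε : Nat). zero) (vcons (Nat -> Nat) (succ (succ (succ zero))) (\(w : Nat). succ zero) (vcons (Nat -> Nat) (succ (succ zero)) (\(θ : Nat). θ) (vcons (Nat -> Nat) (succ zero) (\(κ : Nat). succ (succ (succ (succ (succ zero))))) (vcons (Nat -> Nat) zero (\(s : Nat). succ (succ (succ (succ zero)))) (vnil (Nat -> Nat))))))
the term's type:
  Vec (Nat -> Nat) (succ (succ (succ (succ (succ zero)))))
steps to reach normal form (normal order): 0
started in normal form: yes


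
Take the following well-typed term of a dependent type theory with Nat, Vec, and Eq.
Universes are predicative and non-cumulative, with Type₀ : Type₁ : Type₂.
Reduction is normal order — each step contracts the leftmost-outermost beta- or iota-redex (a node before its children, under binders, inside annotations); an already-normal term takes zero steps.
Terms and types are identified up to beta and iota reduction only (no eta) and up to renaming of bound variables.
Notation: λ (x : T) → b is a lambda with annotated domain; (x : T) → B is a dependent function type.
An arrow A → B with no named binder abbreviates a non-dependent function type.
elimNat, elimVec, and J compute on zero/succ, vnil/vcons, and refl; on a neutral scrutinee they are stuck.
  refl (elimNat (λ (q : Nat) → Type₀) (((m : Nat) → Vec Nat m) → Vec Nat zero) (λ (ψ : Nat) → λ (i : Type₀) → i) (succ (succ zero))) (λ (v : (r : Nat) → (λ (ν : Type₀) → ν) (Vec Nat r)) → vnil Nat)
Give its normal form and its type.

normal form:
  refl (((q : Nat) → Vec Nat q) → Vec Nat zero) (λ (m : (ψ : Nat) → Vec Nat ψ) → vnil Nat)
the term's type:
  Eq (((q : Nat) → Vec Nat q) → Vec Nat zero) (λ (m : (ψ : Nat) → Vec Nat ψ) → vnil Nat) (λ (i : (v : Nat) → Vec Nat v) → vnil Nat)
observation: contracting an elimNat iota-redex first, the term normalizes in 8 steps.


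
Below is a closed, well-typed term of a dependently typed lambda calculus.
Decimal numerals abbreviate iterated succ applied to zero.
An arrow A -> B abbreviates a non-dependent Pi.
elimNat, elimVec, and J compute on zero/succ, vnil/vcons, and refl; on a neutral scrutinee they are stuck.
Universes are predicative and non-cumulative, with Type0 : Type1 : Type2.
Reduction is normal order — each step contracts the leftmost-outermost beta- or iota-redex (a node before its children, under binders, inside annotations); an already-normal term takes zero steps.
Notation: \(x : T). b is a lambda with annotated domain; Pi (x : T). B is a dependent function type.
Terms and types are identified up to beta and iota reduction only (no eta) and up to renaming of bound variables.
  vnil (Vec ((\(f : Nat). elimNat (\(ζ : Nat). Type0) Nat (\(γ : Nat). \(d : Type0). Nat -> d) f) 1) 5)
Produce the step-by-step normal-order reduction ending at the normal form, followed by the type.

reduction (normal order):
  vnil (Vec ((\(f : Nat). elimNat (\(ζ : Nat). Type0) Nat (\(γ : Nat). \(d : Type0). Nat -> d) f) 1) 5)
  ~> vnil (Vec (elimNat (\(f : Nat). Type0) Nat (\(ζ : Nat). \(γ : Type0). Nat -> γ) 1) 5)
  ~> vnil (Vec ((\(f : Nat). \(ζ : Type0). Nat -> ζ) 0 (elimNat (\(γ : Nat). Type0) Nat (\(d : Nat). \(a : Type0). Nat -> a) 0)) 5)
  ~> vnil (Vec ((\(f : Type0). Nat -> f) (elimNat (\(ζ : Nat). Type0) Nat (\(γ : Nat). \(d : Type0). Nat -> d) 0)) 5)
  ~> vnil (Vec (Nat -> elimNat (\(f : Nat). Type0) Nat (\(ζ : Nat). \(γ : Type0). Nat -> γ) 0) 5)
  ~> vnil (Vec (Nat -> Nat) 5)
inferred type:
  Vec (Vec (Nat -> Nat) 5) 0
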